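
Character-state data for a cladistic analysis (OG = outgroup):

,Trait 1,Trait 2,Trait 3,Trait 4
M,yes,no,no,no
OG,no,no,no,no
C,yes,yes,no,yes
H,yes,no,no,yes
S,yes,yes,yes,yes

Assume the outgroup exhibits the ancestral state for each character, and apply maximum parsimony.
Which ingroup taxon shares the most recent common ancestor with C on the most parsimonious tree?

The outgroup has state 'no' for every character, so 'yes' is the derived state throughout.
Trait 1 (derived state 'yes') is shared by all ingroup taxa — unites the whole ingroup.
Trait 2 (derived state 'yes') is shared by C and S — a synapomorphy uniting that clade.
Trait 3: derived state 'yes' in S only — an autapomorphy, so it tells us nothing about relationships among taxa.
Only C, H, and S show the derived state 'yes' for Trait 4, supporting them as a clade.
Most parsimonious ingroup topology: (M,(H,(C,S))).
C and S form a cherry on this tree, so they are sister taxa.

S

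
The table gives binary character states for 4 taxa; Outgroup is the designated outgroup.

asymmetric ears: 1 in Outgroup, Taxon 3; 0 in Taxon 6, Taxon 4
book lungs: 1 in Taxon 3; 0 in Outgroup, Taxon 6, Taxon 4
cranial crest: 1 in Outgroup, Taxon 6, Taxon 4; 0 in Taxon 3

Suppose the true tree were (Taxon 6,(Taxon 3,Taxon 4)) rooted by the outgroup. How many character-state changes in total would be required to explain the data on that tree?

4

Map each character onto (Taxon 6,(Taxon 3,Taxon 4)) (rooted by Outgroup) and count the minimum state changes it requires (Fitch parsimony):
asymmetric ears: 2; book lungs: 1; cranial crest: 1.
Total tree length = 4.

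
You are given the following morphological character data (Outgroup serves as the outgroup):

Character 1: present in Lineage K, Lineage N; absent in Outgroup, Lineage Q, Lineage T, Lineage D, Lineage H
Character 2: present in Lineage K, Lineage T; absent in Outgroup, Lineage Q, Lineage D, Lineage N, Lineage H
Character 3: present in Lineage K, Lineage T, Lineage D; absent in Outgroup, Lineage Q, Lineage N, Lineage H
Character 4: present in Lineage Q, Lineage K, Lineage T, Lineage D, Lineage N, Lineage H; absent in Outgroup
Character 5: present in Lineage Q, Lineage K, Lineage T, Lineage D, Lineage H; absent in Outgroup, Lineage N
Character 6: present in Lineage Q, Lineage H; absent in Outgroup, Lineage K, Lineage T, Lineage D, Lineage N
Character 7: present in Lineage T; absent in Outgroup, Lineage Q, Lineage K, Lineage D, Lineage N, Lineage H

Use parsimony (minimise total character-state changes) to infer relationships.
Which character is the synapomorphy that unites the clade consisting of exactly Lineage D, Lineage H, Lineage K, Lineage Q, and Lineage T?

The outgroup has state 'absent' for every character, so 'present' is the derived state throughout.
Character 1 groups Lineage K and Lineage N, which is incompatible with the clades supported by the remaining characters; treating it as convergent (homoplasy) costs fewer steps than any alternative tree.
Only Lineage K and Lineage T show the derived state 'present' for Character 2, supporting them as a clade.
Character 3 (derived state 'present') is shared by Lineage D, Lineage K, and Lineage T — a synapomorphy uniting that clade.
All ingroup taxa share the derived state 'present' for Character 4; it defines the ingroup but does not resolve relationships within it.
Only Lineage D, Lineage H, Lineage K, Lineage Q, and Lineage T show the derived state 'present' for Character 5, supporting them as a clade.
Only Lineage H and Lineage Q show the derived state 'present' for Character 6, supporting them as a clade.
Character 7 (derived state 'present') is unique to Lineage T (autapomorphy; uninformative for grouping).
Most parsimonious ingroup topology: (((Lineage Q,Lineage H),((Lineage K,Lineage T),Lineage D)),Lineage N).
The clade {Lineage D, Lineage H, Lineage K, Lineage Q, Lineage T} is supported by Character 5: its derived state 'present' occurs in exactly those taxa and in no other taxon (including the outgroup).

Character 5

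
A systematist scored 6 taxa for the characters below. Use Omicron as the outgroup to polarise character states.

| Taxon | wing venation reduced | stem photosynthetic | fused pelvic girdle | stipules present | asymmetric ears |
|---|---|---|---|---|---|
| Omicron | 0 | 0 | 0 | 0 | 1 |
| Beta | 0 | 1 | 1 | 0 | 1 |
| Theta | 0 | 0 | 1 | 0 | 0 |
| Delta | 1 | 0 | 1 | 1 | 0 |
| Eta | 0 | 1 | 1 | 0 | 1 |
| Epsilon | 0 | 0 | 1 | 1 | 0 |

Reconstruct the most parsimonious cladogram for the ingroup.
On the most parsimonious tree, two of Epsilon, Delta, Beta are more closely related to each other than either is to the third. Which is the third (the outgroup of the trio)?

Character polarity is set by the outgroup: the derived state is whichever differs from the outgroup's state, so for asymmetric ears the derived state is '0', and for the remaining characters it is '1'.
wing venation reduced: derived state '1' in Delta only — an autapomorphy, so it tells us nothing about relationships among taxa.
Only Beta and Eta show the derived state '1' for stem photosynthetic, supporting them as a clade.
fused pelvic girdle (derived state '1') is shared by all ingroup taxa — unites the whole ingroup.
stipules present (derived state '1') is shared by Delta and Epsilon — a synapomorphy uniting that clade.
Only Delta, Epsilon, and Theta show the derived state '0' for asymmetric ears, supporting them as a clade.
Most parsimonious ingroup topology: ((Beta,Eta),(Theta,(Delta,Epsilon))).
Delta and Epsilon share a more recent common ancestor with each other than either does with Beta, so Beta is the least closely related of the three.

Beta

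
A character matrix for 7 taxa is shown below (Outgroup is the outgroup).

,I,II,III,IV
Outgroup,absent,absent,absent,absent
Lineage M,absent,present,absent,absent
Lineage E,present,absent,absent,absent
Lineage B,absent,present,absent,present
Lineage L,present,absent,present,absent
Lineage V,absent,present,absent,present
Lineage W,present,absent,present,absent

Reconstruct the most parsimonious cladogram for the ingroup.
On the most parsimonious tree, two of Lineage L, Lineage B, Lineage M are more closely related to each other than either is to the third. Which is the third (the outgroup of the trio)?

The outgroup has state 'absent' for every character, so 'present' is the derived state throughout.
Only Lineage E, Lineage L, and Lineage W show the derived state 'present' for I, supporting them as a clade.
Only Lineage B, Lineage M, and Lineage V show the derived state 'present' for II, supporting them as a clade.
III (derived state 'present') is shared by Lineage L and Lineage W — a synapomorphy uniting that clade.
IV (derived state 'present') is shared by Lineage B and Lineage V — a synapomorphy uniting that clade.
Most parsimonious ingroup topology: ((Lineage M,(Lineage B,Lineage V)),(Lineage E,(Lineage L,Lineage W))).
Lineage M and Lineage B share a more recent common ancestor with each other than either does with Lineage L, so Lineage L is the least closely related of the three.

Lineage L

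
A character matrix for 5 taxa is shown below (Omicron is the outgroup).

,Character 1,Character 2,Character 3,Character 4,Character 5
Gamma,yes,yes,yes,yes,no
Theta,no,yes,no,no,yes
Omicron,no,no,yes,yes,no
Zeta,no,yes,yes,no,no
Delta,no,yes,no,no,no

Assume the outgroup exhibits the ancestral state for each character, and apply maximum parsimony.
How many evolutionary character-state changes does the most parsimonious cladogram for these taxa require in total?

5

Character polarity is set by the outgroup: the derived state is whichever differs from the outgroup's state, so for Character 3, Character 4 the derived state is 'no', and for the remaining characters it is 'yes'.
Character 1: derived state 'yes' in Gamma only — an autapomorphy, so it tells us nothing about relationships among taxa.
Character 2 (derived state 'yes') is shared by all ingroup taxa — unites the whole ingroup.
Character 3 (derived state 'no') is shared by Delta and Theta — a synapomorphy uniting that clade.
Only Delta, Theta, and Zeta show the derived state 'no' for Character 4, supporting them as a clade.
Character 5: derived state 'yes' in Theta only — an autapomorphy, so it tells us nothing about relationships among taxa.
Most parsimonious ingroup topology: (Gamma,((Delta,Theta),Zeta)).
Changes per character on this tree: Character 1: 1; Character 2: 1; Character 3: 1; Character 4: 1; Character 5: 1.
Total = 5.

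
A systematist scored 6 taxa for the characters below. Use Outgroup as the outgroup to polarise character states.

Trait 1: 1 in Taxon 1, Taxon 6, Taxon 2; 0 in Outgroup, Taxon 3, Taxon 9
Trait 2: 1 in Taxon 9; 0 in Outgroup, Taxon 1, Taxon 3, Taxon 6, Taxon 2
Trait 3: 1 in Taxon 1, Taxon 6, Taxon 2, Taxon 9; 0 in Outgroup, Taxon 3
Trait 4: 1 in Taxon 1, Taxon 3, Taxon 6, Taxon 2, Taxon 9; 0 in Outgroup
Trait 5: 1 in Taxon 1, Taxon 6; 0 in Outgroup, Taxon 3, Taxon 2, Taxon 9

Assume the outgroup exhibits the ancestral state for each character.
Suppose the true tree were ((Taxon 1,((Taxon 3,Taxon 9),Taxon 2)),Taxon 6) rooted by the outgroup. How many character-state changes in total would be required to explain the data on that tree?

8

Map each character onto ((Taxon 1,((Taxon 3,Taxon 9),Taxon 2)),Taxon 6) (rooted by Outgroup) and count the minimum state changes it requires (Fitch parsimony):
Trait 1: 2; Trait 2: 1; Trait 3: 2; Trait 4: 1; Trait 5: 2.
Total tree length = 8.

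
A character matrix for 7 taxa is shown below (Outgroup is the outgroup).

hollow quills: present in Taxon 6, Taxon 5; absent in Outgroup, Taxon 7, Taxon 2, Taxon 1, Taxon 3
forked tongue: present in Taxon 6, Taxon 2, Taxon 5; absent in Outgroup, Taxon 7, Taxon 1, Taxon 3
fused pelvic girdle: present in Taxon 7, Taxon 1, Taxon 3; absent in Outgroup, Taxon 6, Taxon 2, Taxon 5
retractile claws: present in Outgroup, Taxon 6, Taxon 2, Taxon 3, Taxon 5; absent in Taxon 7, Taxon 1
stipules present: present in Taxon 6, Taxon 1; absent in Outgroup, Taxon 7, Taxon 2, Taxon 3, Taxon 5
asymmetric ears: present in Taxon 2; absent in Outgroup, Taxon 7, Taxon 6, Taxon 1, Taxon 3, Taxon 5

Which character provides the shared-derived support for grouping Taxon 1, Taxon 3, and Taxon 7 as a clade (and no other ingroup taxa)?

fused pelvic girdle

Character polarity is set by the outgroup: the derived state is whichever differs from the outgroup's state, so for retractile claws the derived state is 'absent', and for the remaining characters it is 'present'.
Only Taxon 5 and Taxon 6 show the derived state 'present' for hollow quills, supporting them as a clade.
Only Taxon 2, Taxon 5, and Taxon 6 show the derived state 'present' for forked tongue, supporting them as a clade.
Only Taxon 1, Taxon 3, and Taxon 7 show the derived state 'present' for fused pelvic girdle, supporting them as a clade.
retractile claws: derived state 'absent' in Taxon 1 and Taxon 7 only — synapomorphy for {Taxon 1, Taxon 7}.
stipules present groups Taxon 1 and Taxon 6, which is incompatible with the clades supported by the remaining characters; treating it as convergent (homoplasy) costs fewer steps than any alternative tree.
asymmetric ears: derived state 'present' in Taxon 2 only — an autapomorphy, so it tells us nothing about relationships among taxa.
Most parsimonious ingroup topology: (((Taxon 7,Taxon 1),Taxon 3),((Taxon 6,Taxon 5),Taxon 2)).
The clade {Taxon 1, Taxon 3, Taxon 7} is supported by fused pelvic girdle: its derived state 'present' occurs in exactly those taxa and in no other taxon (including the outgroup).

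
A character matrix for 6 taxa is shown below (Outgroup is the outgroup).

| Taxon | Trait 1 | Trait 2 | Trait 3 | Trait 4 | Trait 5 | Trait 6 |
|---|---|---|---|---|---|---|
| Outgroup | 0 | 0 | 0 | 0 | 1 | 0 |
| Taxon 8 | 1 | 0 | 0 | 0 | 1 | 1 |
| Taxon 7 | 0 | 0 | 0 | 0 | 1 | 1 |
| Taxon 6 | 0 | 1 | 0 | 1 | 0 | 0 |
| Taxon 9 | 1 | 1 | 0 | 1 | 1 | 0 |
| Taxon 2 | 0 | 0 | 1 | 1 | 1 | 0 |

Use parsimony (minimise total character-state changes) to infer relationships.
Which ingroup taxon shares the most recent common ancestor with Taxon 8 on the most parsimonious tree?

Taxon 7

Character polarity is set by the outgroup: the derived state is whichever differs from the outgroup's state, so for Trait 5 the derived state is '0', and for the remaining characters it is '1'.
Trait 1 groups Taxon 8 and Taxon 9, which is incompatible with the clades supported by the remaining characters; treating it as convergent (homoplasy) costs fewer steps than any alternative tree.
Only Taxon 6 and Taxon 9 show the derived state '1' for Trait 2, supporting them as a clade.
Trait 3 (derived state '1') is unique to Taxon 2 (autapomorphy; uninformative for grouping).
Trait 4 (derived state '1') is shared by Taxon 2, Taxon 6, and Taxon 9 — a synapomorphy uniting that clade.
Trait 5 (derived state '0') is unique to Taxon 6 (autapomorphy; uninformative for grouping).
Only Taxon 7 and Taxon 8 show the derived state '1' for Trait 6, supporting them as a clade.
Most parsimonious ingroup topology: ((Taxon 8,Taxon 7),((Taxon 6,Taxon 9),Taxon 2)).
Taxon 8 and Taxon 7 form a cherry on this tree, so they are sister taxa.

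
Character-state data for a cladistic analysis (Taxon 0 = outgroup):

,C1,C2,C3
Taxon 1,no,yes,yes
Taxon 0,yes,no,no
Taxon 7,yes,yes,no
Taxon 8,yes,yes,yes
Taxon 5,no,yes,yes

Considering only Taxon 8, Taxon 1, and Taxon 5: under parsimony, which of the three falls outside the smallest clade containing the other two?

Taxon 8

Character polarity is set by the outgroup: the derived state is whichever differs from the outgroup's state, so for C1 the derived state is 'no', and for the remaining characters it is 'yes'.
C1: derived state 'no' in Taxon 1 and Taxon 5 only — synapomorphy for {Taxon 1, Taxon 5}.
C2 (derived state 'yes') is shared by all ingroup taxa — unites the whole ingroup.
C3 (derived state 'yes') is shared by Taxon 1, Taxon 5, and Taxon 8 — a synapomorphy uniting that clade.
Most parsimonious ingroup topology: ((Taxon 8,(Taxon 5,Taxon 1)),Taxon 7).
Taxon 1 and Taxon 5 share a more recent common ancestor with each other than either does with Taxon 8, so Taxon 8 is the least closely related of the three.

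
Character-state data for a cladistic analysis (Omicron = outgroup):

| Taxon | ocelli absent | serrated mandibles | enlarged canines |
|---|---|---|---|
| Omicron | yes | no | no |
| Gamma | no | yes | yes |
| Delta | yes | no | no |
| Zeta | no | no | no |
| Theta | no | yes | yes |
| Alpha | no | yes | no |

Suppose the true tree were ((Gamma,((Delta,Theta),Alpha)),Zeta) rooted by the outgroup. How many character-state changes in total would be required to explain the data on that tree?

6

Map each character onto ((Gamma,((Delta,Theta),Alpha)),Zeta) (rooted by Omicron) and count the minimum state changes it requires (Fitch parsimony):
ocelli absent: 2; serrated mandibles: 2; enlarged canines: 2.
Total tree length = 6.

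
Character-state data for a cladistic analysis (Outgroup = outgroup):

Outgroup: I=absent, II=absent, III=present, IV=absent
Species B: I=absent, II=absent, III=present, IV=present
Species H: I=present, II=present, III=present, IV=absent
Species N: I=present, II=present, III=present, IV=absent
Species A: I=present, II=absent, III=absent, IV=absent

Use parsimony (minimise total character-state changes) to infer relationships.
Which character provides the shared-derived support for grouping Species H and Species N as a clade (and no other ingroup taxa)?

Character polarity is set by the outgroup: the derived state is whichever differs from the outgroup's state, so for III the derived state is 'absent', and for the remaining characters it is 'present'.
I (derived state 'present') is shared by Species A, Species H, and Species N — a synapomorphy uniting that clade.
II: derived state 'present' in Species H and Species N only — synapomorphy for {Species H, Species N}.
III: derived state 'absent' in Species A only — an autapomorphy, so it tells us nothing about relationships among taxa.
IV (derived state 'present') is unique to Species B (autapomorphy; uninformative for grouping).
Most parsimonious ingroup topology: (Species B,((Species H,Species N),Species A)).
The clade {Species H, Species N} is supported by II: its derived state 'present' occurs in exactly those taxa and in no other taxon (including the outgroup).

II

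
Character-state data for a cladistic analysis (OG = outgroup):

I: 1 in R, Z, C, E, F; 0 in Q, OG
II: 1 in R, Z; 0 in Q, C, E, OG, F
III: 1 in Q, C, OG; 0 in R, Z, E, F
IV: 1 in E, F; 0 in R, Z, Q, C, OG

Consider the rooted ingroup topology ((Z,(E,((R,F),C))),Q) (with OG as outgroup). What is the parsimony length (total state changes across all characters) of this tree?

7

Map each character onto ((Z,(E,((R,F),C))),Q) (rooted by OG) and count the minimum state changes it requires (Fitch parsimony):
I: 1; II: 2; III: 2; IV: 2.
Total tree length = 7.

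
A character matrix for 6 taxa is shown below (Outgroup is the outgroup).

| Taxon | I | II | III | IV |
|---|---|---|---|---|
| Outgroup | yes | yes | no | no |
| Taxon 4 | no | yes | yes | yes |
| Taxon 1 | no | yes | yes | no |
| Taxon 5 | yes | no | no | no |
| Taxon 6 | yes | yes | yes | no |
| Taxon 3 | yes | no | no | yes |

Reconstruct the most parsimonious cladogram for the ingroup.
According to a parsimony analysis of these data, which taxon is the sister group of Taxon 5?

Character polarity is set by the outgroup: the derived state is whichever differs from the outgroup's state, so for I, II the derived state is 'no', and for the remaining characters it is 'yes'.
I (derived state 'no') is shared by Taxon 1 and Taxon 4 — a synapomorphy uniting that clade.
II (derived state 'no') is shared by Taxon 3 and Taxon 5 — a synapomorphy uniting that clade.
III (derived state 'yes') is shared by Taxon 1, Taxon 4, and Taxon 6 — a synapomorphy uniting that clade.
IV (state 'yes') occurs in Taxon 3 and Taxon 4 but conflicts with the nesting implied by the other characters — most parsimoniously interpreted as homoplasy.
Most parsimonious ingroup topology: (((Taxon 4,Taxon 1),Taxon 6),(Taxon 5,Taxon 3)).
Taxon 5 and Taxon 3 form a cherry on this tree, so they are sister taxa.

Taxon 3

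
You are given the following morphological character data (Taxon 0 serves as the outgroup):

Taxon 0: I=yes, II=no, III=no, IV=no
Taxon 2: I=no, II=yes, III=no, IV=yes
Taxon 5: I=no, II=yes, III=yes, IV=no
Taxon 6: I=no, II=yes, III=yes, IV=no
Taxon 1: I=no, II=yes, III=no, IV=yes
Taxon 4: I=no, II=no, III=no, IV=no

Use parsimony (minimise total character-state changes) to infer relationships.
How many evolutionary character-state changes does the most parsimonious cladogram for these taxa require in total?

Character polarity is set by the outgroup: the derived state is whichever differs from the outgroup's state, so for I the derived state is 'no', and for the remaining characters it is 'yes'.
All ingroup taxa share the derived state 'no' for I; it defines the ingroup but does not resolve relationships within it.
Only Taxon 1, Taxon 2, Taxon 5, and Taxon 6 show the derived state 'yes' for II, supporting them as a clade.
III (derived state 'yes') is shared by Taxon 5 and Taxon 6 — a synapomorphy uniting that clade.
IV (derived state 'yes') is shared by Taxon 1 and Taxon 2 — a synapomorphy uniting that clade.
Most parsimonious ingroup topology: (((Taxon 2,Taxon 1),(Taxon 5,Taxon 6)),Taxon 4).
Changes per character on this tree: I: 1; II: 1; III: 1; IV: 1.
Total = 4.

4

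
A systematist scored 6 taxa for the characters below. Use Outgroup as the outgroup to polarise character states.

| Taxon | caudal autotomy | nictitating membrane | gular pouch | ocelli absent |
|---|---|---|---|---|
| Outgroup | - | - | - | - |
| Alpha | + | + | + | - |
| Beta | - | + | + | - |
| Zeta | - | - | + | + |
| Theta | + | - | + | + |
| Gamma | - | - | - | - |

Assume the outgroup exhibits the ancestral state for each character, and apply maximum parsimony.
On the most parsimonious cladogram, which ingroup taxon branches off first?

The outgroup has state '-' for every character, so '+' is the derived state throughout.
caudal autotomy groups Alpha and Theta, which is incompatible with the clades supported by the remaining characters; treating it as convergent (homoplasy) costs fewer steps than any alternative tree.
Only Alpha and Beta show the derived state '+' for nictitating membrane, supporting them as a clade.
gular pouch (derived state '+') is shared by Alpha, Beta, Theta, and Zeta — a synapomorphy uniting that clade.
ocelli absent: derived state '+' in Theta and Zeta only — synapomorphy for {Theta, Zeta}.
Most parsimonious ingroup topology: (((Alpha,Beta),(Zeta,Theta)),Gamma).
Gamma is sister to the clade containing all other ingroup taxa, so it is the earliest-diverging (most basal) ingroup lineage.

Gamma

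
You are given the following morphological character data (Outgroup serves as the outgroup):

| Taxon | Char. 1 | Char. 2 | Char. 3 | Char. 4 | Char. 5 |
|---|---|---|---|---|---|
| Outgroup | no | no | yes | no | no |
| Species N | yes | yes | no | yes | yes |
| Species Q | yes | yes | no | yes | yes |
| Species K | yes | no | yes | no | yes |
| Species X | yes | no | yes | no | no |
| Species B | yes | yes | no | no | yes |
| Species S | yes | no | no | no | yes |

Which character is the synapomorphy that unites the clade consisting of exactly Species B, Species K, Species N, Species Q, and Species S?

Char. 5

Character polarity is set by the outgroup: the derived state is whichever differs from the outgroup's state, so for Char. 3 the derived state is 'no', and for the remaining characters it is 'yes'.
Char. 1 (derived state 'yes') is shared by all ingroup taxa — unites the whole ingroup.
Char. 2 (derived state 'yes') is shared by Species B, Species N, and Species Q — a synapomorphy uniting that clade.
Only Species B, Species N, Species Q, and Species S show the derived state 'no' for Char. 3, supporting them as a clade.
Char. 4: derived state 'yes' in Species N and Species Q only — synapomorphy for {Species N, Species Q}.
Char. 5: derived state 'yes' in Species B, Species K, Species N, Species Q, and Species S only — synapomorphy for {Species B, Species K, Species N, Species Q, Species S}.
Most parsimonious ingroup topology: (((((Species N,Species Q),Species B),Species S),Species K),Species X).
The clade {Species B, Species K, Species N, Species Q, Species S} is supported by Char. 5: its derived state 'yes' occurs in exactly those taxa and in no other taxon (including the outgroup).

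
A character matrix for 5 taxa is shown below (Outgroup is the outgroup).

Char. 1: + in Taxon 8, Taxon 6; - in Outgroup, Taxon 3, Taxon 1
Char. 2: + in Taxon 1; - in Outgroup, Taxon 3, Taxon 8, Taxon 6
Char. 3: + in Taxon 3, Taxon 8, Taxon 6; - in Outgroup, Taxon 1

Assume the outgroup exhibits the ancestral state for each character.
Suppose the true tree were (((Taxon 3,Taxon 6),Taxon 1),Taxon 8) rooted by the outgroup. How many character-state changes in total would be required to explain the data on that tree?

Map each character onto (((Taxon 3,Taxon 6),Taxon 1),Taxon 8) (rooted by Outgroup) and count the minimum state changes it requires (Fitch parsimony):
Char. 1: 2; Char. 2: 1; Char. 3: 2.
Total tree length = 5.

5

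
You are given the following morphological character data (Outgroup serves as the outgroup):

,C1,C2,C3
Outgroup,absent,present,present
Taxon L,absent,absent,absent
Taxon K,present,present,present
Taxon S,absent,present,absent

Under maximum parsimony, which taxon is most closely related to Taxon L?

Character polarity is set by the outgroup: the derived state is whichever differs from the outgroup's state, so for C2, C3 the derived state is 'absent', and for the remaining characters it is 'present'.
C1 (derived state 'present') is unique to Taxon K (autapomorphy; uninformative for grouping).
C2 (derived state 'absent') is unique to Taxon L (autapomorphy; uninformative for grouping).
C3: derived state 'absent' in Taxon L and Taxon S only — synapomorphy for {Taxon L, Taxon S}.
Most parsimonious ingroup topology: ((Taxon L,Taxon S),Taxon K).
Taxon L and Taxon S form a cherry on this tree, so they are sister taxa.

Taxon S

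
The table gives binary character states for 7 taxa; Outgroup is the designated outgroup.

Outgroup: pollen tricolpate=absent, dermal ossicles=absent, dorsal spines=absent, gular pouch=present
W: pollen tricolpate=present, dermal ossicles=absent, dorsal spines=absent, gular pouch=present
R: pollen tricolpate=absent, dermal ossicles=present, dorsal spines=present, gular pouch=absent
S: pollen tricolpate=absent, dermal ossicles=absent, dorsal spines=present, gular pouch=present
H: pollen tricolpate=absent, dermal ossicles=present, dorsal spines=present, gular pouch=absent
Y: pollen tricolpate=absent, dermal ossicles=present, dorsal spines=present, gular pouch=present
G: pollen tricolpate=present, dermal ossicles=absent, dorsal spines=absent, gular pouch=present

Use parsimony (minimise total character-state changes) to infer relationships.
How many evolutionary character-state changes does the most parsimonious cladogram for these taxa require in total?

Character polarity is set by the outgroup: the derived state is whichever differs from the outgroup's state, so for gular pouch the derived state is 'absent', and for the remaining characters it is 'present'.
pollen tricolpate: derived state 'present' in G and W only — synapomorphy for {G, W}.
dermal ossicles: derived state 'present' in H, R, and Y only — synapomorphy for {H, R, Y}.
Only H, R, S, and Y show the derived state 'present' for dorsal spines, supporting them as a clade.
gular pouch: derived state 'absent' in H and R only — synapomorphy for {H, R}.
Most parsimonious ingroup topology: ((W,G),(((R,H),Y),S)).
Changes per character on this tree: pollen tricolpate: 1; dermal ossicles: 1; dorsal spines: 1; gular pouch: 1.
Total = 4.

4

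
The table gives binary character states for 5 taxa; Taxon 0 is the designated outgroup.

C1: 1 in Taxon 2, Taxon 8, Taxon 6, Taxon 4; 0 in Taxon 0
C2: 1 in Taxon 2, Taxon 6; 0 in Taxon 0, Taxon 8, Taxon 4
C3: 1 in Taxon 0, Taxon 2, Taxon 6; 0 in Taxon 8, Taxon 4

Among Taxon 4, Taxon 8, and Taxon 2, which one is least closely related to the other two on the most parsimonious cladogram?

Taxon 2

Character polarity is set by the outgroup: the derived state is whichever differs from the outgroup's state, so for C3 the derived state is '0', and for the remaining characters it is '1'.
All ingroup taxa share the derived state '1' for C1; it defines the ingroup but does not resolve relationships within it.
Only Taxon 2 and Taxon 6 show the derived state '1' for C2, supporting them as a clade.
C3: derived state '0' in Taxon 4 and Taxon 8 only — synapomorphy for {Taxon 4, Taxon 8}.
Most parsimonious ingroup topology: ((Taxon 2,Taxon 6),(Taxon 8,Taxon 4)).
Taxon 8 and Taxon 4 share a more recent common ancestor with each other than either does with Taxon 2, so Taxon 2 is the least closely related of the three.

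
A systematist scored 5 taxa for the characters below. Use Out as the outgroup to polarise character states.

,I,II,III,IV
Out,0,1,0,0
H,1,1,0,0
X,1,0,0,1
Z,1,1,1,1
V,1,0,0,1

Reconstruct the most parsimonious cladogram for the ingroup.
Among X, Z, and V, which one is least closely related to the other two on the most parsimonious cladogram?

Z

Character polarity is set by the outgroup: the derived state is whichever differs from the outgroup's state, so for II the derived state is '0', and for the remaining characters it is '1'.
All ingroup taxa share the derived state '1' for I; it defines the ingroup but does not resolve relationships within it.
Only V and X show the derived state '0' for II, supporting them as a clade.
III: derived state '1' in Z only — an autapomorphy, so it tells us nothing about relationships among taxa.
Only V, X, and Z show the derived state '1' for IV, supporting them as a clade.
Most parsimonious ingroup topology: (H,((X,V),Z)).
X and V share a more recent common ancestor with each other than either does with Z, so Z is the least closely related of the three.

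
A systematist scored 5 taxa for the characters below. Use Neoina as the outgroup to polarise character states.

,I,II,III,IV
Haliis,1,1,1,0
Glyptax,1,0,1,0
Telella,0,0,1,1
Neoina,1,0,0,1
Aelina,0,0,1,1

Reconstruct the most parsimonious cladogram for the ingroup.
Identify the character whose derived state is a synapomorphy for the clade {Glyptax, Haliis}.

IV

Character polarity is set by the outgroup: the derived state is whichever differs from the outgroup's state, so for I, IV the derived state is '0', and for the remaining characters it is '1'.
I: derived state '0' in Aelina and Telella only — synapomorphy for {Aelina, Telella}.
II: derived state '1' in Haliis only — an autapomorphy, so it tells us nothing about relationships among taxa.
III (derived state '1') is shared by all ingroup taxa — unites the whole ingroup.
Only Glyptax and Haliis show the derived state '0' for IV, supporting them as a clade.
Most parsimonious ingroup topology: ((Glyptax,Haliis),(Aelina,Telella)).
The clade {Glyptax, Haliis} is supported by IV: its derived state '0' occurs in exactly those taxa and in no other taxon (including the outgroup).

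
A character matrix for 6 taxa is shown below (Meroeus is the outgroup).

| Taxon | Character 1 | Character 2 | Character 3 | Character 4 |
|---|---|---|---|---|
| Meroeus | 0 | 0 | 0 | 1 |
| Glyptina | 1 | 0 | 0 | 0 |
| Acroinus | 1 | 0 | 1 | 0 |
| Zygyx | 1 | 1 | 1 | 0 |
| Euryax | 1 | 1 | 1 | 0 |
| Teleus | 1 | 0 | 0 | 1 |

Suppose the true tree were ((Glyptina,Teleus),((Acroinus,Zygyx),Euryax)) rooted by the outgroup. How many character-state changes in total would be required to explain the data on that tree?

Map each character onto ((Glyptina,Teleus),((Acroinus,Zygyx),Euryax)) (rooted by Meroeus) and count the minimum state changes it requires (Fitch parsimony):
Character 1: 1; Character 2: 2; Character 3: 1; Character 4: 2.
Total tree length = 6.

6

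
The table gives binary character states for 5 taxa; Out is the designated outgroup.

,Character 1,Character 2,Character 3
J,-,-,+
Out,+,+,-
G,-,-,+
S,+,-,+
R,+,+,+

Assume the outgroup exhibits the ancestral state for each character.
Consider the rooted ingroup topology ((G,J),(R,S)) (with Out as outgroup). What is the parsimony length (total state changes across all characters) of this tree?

Map each character onto ((G,J),(R,S)) (rooted by Out) and count the minimum state changes it requires (Fitch parsimony):
Character 1: 1; Character 2: 2; Character 3: 1.
Total tree length = 4.

4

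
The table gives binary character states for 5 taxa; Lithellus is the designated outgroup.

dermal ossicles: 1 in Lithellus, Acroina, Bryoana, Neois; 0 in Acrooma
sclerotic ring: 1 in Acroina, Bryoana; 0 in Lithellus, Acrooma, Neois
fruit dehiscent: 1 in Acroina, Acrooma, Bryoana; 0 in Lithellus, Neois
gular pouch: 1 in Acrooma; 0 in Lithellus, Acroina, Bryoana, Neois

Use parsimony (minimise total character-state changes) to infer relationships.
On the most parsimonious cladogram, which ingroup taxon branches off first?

Neois

Character polarity is set by the outgroup: the derived state is whichever differs from the outgroup's state, so for dermal ossicles the derived state is '0', and for the remaining characters it is '1'.
dermal ossicles: derived state '0' in Acrooma only — an autapomorphy, so it tells us nothing about relationships among taxa.
sclerotic ring: derived state '1' in Acroina and Bryoana only — synapomorphy for {Acroina, Bryoana}.
fruit dehiscent (derived state '1') is shared by Acroina, Acrooma, and Bryoana — a synapomorphy uniting that clade.
gular pouch (derived state '1') is unique to Acrooma (autapomorphy; uninformative for grouping).
Most parsimonious ingroup topology: (((Acroina,Bryoana),Acrooma),Neois).
Neois is sister to the clade containing all other ingroup taxa, so it is the earliest-diverging (most basal) ingroup lineage.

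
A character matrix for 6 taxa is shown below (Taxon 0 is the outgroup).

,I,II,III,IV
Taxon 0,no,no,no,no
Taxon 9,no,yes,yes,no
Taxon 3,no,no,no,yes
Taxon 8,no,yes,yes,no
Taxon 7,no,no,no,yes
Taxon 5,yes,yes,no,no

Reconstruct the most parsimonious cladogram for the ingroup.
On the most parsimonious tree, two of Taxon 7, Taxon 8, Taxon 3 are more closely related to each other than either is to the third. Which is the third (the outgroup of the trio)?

Taxon 8

The outgroup has state 'no' for every character, so 'yes' is the derived state throughout.
I (derived state 'yes') is unique to Taxon 5 (autapomorphy; uninformative for grouping).
Only Taxon 5, Taxon 8, and Taxon 9 show the derived state 'yes' for II, supporting them as a clade.
III (derived state 'yes') is shared by Taxon 8 and Taxon 9 — a synapomorphy uniting that clade.
IV: derived state 'yes' in Taxon 3 and Taxon 7 only — synapomorphy for {Taxon 3, Taxon 7}.
Most parsimonious ingroup topology: (((Taxon 9,Taxon 8),Taxon 5),(Taxon 3,Taxon 7)).
Taxon 3 and Taxon 7 share a more recent common ancestor with each other than either does with Taxon 8, so Taxon 8 is the least closely related of the three.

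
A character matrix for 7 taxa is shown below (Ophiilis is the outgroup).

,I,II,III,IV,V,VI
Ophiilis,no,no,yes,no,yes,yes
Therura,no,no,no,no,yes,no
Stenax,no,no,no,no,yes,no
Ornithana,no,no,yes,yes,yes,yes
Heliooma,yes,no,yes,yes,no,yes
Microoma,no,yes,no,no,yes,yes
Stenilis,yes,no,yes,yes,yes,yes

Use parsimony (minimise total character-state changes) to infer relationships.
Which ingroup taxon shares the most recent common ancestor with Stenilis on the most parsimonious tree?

Character polarity is set by the outgroup: the derived state is whichever differs from the outgroup's state, so for III, V, VI the derived state is 'no', and for the remaining characters it is 'yes'.
Only Heliooma and Stenilis show the derived state 'yes' for I, supporting them as a clade.
II (derived state 'yes') is unique to Microoma (autapomorphy; uninformative for grouping).
Only Microoma, Stenax, and Therura show the derived state 'no' for III, supporting them as a clade.
Only Heliooma, Ornithana, and Stenilis show the derived state 'yes' for IV, supporting them as a clade.
V: derived state 'no' in Heliooma only — an autapomorphy, so it tells us nothing about relationships among taxa.
Only Stenax and Therura show the derived state 'no' for VI, supporting them as a clade.
Most parsimonious ingroup topology: (((Therura,Stenax),Microoma),(Ornithana,(Heliooma,Stenilis))).
Stenilis and Heliooma form a cherry on this tree, so they are sister taxa.

Heliooma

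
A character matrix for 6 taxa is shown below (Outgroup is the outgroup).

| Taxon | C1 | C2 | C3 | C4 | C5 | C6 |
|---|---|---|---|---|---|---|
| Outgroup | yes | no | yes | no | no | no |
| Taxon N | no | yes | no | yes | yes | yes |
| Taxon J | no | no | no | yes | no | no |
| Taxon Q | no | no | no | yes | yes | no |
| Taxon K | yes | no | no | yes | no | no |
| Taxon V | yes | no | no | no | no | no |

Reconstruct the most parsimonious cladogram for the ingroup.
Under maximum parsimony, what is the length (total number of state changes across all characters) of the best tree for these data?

Character polarity is set by the outgroup: the derived state is whichever differs from the outgroup's state, so for C1, C3 the derived state is 'no', and for the remaining characters it is 'yes'.
C1 (derived state 'no') is shared by Taxon J, Taxon N, and Taxon Q — a synapomorphy uniting that clade.
C2 (derived state 'yes') is unique to Taxon N (autapomorphy; uninformative for grouping).
All ingroup taxa share the derived state 'no' for C3; it defines the ingroup but does not resolve relationships within it.
Only Taxon J, Taxon K, Taxon N, and Taxon Q show the derived state 'yes' for C4, supporting them as a clade.
C5 (derived state 'yes') is shared by Taxon N and Taxon Q — a synapomorphy uniting that clade.
C6: derived state 'yes' in Taxon N only — an autapomorphy, so it tells us nothing about relationships among taxa.
Most parsimonious ingroup topology: ((((Taxon N,Taxon Q),Taxon J),Taxon K),Taxon V).
Changes per character on this tree: C1: 1; C2: 1; C3: 1; C4: 1; C5: 1; C6: 1.
Total = 6.

6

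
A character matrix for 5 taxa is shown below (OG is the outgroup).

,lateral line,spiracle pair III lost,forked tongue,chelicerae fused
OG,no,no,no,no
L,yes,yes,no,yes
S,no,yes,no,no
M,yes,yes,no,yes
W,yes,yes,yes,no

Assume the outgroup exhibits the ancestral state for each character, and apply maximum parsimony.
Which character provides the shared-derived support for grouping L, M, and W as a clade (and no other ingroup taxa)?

The outgroup has state 'no' for every character, so 'yes' is the derived state throughout.
lateral line: derived state 'yes' in L, M, and W only — synapomorphy for {L, M, W}.
All ingroup taxa share the derived state 'yes' for spiracle pair III lost; it defines the ingroup but does not resolve relationships within it.
forked tongue (derived state 'yes') is unique to W (autapomorphy; uninformative for grouping).
Only L and M show the derived state 'yes' for chelicerae fused, supporting them as a clade.
Most parsimonious ingroup topology: (((L,M),W),S).
The clade {L, M, W} is supported by lateral line: its derived state 'yes' occurs in exactly those taxa and in no other taxon (including the outgroup).

lateral line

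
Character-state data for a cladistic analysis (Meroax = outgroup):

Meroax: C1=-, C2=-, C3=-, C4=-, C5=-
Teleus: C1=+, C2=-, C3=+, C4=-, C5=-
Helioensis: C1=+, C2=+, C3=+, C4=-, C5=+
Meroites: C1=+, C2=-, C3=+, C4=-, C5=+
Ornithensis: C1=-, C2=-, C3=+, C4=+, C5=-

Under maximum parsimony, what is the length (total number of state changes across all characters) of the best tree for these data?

The outgroup has state '-' for every character, so '+' is the derived state throughout.
C1: derived state '+' in Helioensis, Meroites, and Teleus only — synapomorphy for {Helioensis, Meroites, Teleus}.
C2: derived state '+' in Helioensis only — an autapomorphy, so it tells us nothing about relationships among taxa.
C3 (derived state '+') is shared by all ingroup taxa — unites the whole ingroup.
C4 (derived state '+') is unique to Ornithensis (autapomorphy; uninformative for grouping).
Only Helioensis and Meroites show the derived state '+' for C5, supporting them as a clade.
Most parsimonious ingroup topology: ((Teleus,(Helioensis,Meroites)),Ornithensis).
Changes per character on this tree: C1: 1; C2: 1; C3: 1; C4: 1; C5: 1.
Total = 5.

5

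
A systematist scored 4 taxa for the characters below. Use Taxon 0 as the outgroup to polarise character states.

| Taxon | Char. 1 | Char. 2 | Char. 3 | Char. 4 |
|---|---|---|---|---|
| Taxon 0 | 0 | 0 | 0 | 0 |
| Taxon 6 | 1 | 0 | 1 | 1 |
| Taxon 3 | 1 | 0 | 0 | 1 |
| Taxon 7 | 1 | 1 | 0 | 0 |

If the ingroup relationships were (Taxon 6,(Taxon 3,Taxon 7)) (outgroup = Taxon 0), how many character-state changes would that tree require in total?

5

Map each character onto (Taxon 6,(Taxon 3,Taxon 7)) (rooted by Taxon 0) and count the minimum state changes it requires (Fitch parsimony):
Char. 1: 1; Char. 2: 1; Char. 3: 1; Char. 4: 2.
Total tree length = 5.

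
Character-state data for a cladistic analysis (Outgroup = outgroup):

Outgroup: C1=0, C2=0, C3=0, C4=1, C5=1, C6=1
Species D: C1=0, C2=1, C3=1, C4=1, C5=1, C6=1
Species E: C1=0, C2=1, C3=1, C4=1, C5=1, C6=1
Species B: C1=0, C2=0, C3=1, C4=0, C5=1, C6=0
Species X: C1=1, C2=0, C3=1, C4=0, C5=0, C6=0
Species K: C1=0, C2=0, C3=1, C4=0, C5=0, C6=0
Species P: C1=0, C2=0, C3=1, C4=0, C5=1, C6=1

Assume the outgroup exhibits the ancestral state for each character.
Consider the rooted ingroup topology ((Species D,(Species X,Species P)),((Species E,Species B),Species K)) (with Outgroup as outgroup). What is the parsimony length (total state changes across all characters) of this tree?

12

Map each character onto ((Species D,(Species X,Species P)),((Species E,Species B),Species K)) (rooted by Outgroup) and count the minimum state changes it requires (Fitch parsimony):
C1: 1; C2: 2; C3: 1; C4: 3; C5: 2; C6: 3.
Total tree length = 12.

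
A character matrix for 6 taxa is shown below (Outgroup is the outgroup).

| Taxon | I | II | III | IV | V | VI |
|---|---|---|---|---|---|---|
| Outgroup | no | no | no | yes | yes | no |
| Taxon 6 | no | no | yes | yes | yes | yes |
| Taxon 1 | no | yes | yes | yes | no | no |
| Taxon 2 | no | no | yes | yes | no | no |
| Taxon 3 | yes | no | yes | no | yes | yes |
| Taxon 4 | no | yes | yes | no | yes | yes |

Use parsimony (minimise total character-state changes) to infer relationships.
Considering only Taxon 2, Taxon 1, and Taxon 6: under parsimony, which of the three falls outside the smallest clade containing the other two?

Character polarity is set by the outgroup: the derived state is whichever differs from the outgroup's state, so for IV, V the derived state is 'no', and for the remaining characters it is 'yes'.
I (derived state 'yes') is unique to Taxon 3 (autapomorphy; uninformative for grouping).
II groups Taxon 1 and Taxon 4, which is incompatible with the clades supported by the remaining characters; treating it as convergent (homoplasy) costs fewer steps than any alternative tree.
All ingroup taxa share the derived state 'yes' for III; it defines the ingroup but does not resolve relationships within it.
IV (derived state 'no') is shared by Taxon 3 and Taxon 4 — a synapomorphy uniting that clade.
V: derived state 'no' in Taxon 1 and Taxon 2 only — synapomorphy for {Taxon 1, Taxon 2}.
VI: derived state 'yes' in Taxon 3, Taxon 4, and Taxon 6 only — synapomorphy for {Taxon 3, Taxon 4, Taxon 6}.
Most parsimonious ingroup topology: ((Taxon 6,(Taxon 3,Taxon 4)),(Taxon 1,Taxon 2)).
Taxon 1 and Taxon 2 share a more recent common ancestor with each other than either does with Taxon 6, so Taxon 6 is the least closely related of the three.

Taxon 6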